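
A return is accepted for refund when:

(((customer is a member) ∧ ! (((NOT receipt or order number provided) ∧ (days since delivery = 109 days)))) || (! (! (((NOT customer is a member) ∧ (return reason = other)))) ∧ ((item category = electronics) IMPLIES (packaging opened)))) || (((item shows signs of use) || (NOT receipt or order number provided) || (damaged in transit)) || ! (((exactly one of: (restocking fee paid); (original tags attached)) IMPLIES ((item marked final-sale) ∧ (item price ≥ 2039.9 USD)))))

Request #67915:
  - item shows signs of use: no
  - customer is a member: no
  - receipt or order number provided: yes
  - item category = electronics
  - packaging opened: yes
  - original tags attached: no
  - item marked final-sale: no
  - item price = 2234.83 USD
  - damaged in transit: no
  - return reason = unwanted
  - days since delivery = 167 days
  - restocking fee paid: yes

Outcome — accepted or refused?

Atomic conditions:
  customer is a member: no → false
  NOT receipt or order number provided: yes → false
  days since delivery = 109 days: 167 == 109 is false
  NOT customer is a member: no → true
  return reason = other: unwanted == other is false
  item category = electronics: electronics == electronics is true
  packaging opened: yes → true
  item shows signs of use: no → false
  damaged in transit: no → false
  restocking fee paid: yes → true
  original tags attached: no → false
  item marked final-sale: no → false
  item price ≥ 2039.9 USD: 2234.83 ≥ 2039.9 is true
Combine:
[1.1.2.1] false AND false = false
[1.1.2] NOT false = true
[1.1] false AND true = false
[1.2.1.1.1] true AND false = false
[1.2.1.1] NOT false = true
[1.2.1] NOT true = false
[1.2.2] true → true = true
[1.2] false AND true = false
[1] false OR false = false
[2.1] false OR false OR false = false
[2.2.1.1] exactly-one(true, false) = true
[2.2.1.2] false AND true = false
[2.2.1] true → false = false
[2.2] NOT false = true
[2] false OR true = true
[root] false OR true = true
Overall: true → accepted

Accepted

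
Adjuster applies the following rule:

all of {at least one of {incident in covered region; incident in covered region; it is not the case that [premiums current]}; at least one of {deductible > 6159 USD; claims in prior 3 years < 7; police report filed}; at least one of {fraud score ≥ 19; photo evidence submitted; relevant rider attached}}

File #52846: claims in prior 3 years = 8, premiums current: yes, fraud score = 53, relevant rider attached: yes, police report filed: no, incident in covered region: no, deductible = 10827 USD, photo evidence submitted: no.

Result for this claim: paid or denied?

Denied

Atomic conditions:
  incident in covered region: no → false
  premiums current: yes → true
  deductible > 6159 USD: 10827 > 6159 is true
  claims in prior 3 years < 7: 8 < 7 is false
  police report filed: no → false
  fraud score ≥ 19: 53 ≥ 19 is true
  photo evidence submitted: no → false
  relevant rider attached: yes → true
Combine:
[1.3] NOT true = false
[1] false OR false OR false = false
[2] true OR false OR false = true
[3] true OR false OR true = true
[root] false AND true AND true = false
Overall: false → denied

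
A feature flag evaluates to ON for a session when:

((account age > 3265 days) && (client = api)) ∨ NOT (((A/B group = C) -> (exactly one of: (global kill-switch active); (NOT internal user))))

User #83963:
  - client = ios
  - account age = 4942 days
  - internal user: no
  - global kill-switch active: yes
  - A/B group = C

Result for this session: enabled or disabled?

Enabled

Atomic conditions:
  account age > 3265 days: 4942 > 3265 is true
  client = api: ios == api is false
  A/B group = C: C == C is true
  global kill-switch active: yes → true
  NOT internal user: no → true
Combine:
[1] true AND false = false
[2.1.2] exactly-one(true, true) = false
[2.1] true → false = false
[2] NOT false = true
[root] false OR true = true
Overall: true → enabled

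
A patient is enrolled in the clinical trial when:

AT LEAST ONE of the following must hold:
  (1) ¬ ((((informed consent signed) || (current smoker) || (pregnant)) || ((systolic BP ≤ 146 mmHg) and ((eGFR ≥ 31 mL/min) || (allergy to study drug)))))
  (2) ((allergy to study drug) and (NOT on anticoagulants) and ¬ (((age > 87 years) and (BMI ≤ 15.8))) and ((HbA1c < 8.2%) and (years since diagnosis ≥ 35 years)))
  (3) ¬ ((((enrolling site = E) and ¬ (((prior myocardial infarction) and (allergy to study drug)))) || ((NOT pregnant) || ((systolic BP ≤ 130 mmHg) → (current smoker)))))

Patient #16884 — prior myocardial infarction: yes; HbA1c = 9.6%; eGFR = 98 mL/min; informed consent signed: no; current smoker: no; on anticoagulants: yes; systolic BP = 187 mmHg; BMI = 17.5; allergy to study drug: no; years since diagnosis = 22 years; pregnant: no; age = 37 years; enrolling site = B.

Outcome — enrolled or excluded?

Atomic conditions:
  informed consent signed: no → false
  current smoker: no → false
  pregnant: no → false
  systolic BP ≤ 146 mmHg: 187 ≤ 146 is false
  eGFR ≥ 31 mL/min: 98 ≥ 31 is true
  allergy to study drug: no → false
  NOT on anticoagulants: yes → false
  age > 87 years: 37 > 87 is false
  BMI ≤ 15.8: 17.5 ≤ 15.8 is false
  HbA1c < 8.2%: 9.6 < 8.2 is false
  years since diagnosis ≥ 35 years: 22 ≥ 35 is false
  enrolling site = E: B == E is false
  prior myocardial infarction: yes → true
  NOT pregnant: no → true
  systolic BP ≤ 130 mmHg: 187 ≤ 130 is false
Combine:
[1.1.1] false OR false OR false = false
[1.1.2.2] true OR false = true
[1.1.2] false AND true = false
[1.1] false OR false = false
[1] NOT false = true
[2.3.1] false AND false = false
[2.3] NOT false = true
[2.4] false AND false = false
[2] false AND false AND true AND false = false
[3.1.1.2.1] true AND false = false
[3.1.1.2] NOT false = true
[3.1.1] false AND true = false
[3.1.2.2] false → false (antecedent false ⇒ implication holds) = true
[3.1.2] true OR true = true
[3.1] false OR true = true
[3] NOT true = false
[root] true OR false OR false = true
Overall: true → enrolled

Enrolled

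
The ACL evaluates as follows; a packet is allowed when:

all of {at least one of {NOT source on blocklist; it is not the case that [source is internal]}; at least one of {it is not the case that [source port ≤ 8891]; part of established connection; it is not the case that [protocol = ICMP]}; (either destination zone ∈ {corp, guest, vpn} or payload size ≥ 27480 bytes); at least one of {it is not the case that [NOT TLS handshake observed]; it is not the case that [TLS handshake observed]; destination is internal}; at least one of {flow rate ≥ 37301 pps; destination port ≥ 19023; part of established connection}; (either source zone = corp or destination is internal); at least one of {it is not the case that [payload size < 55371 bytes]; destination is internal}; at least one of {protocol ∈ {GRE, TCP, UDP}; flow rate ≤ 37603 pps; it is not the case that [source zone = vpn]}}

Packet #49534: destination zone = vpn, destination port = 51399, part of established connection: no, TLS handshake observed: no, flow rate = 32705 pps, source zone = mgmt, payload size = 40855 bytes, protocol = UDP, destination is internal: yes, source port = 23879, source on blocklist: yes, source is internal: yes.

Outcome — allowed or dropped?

Atomic conditions:
  NOT source on blocklist: yes → false
  source is internal: yes → true
  source port ≤ 8891: 23879 ≤ 8891 is false
  part of established connection: no → false
  protocol = ICMP: UDP == ICMP is false
  destination zone ∈ {corp, guest, vpn}: vpn is in the set → true
  payload size ≥ 27480 bytes: 40855 ≥ 27480 is true
  NOT TLS handshake observed: no → true
  TLS handshake observed: no → false
  destination is internal: yes → true
  flow rate ≥ 37301 pps: 32705 ≥ 37301 is false
  destination port ≥ 19023: 51399 ≥ 19023 is true
  source zone = corp: mgmt == corp is false
  payload size < 55371 bytes: 40855 < 55371 is true
  protocol ∈ {GRE, TCP, UDP}: UDP is in the set → true
  flow rate ≤ 37603 pps: 32705 ≤ 37603 is true
  source zone = vpn: mgmt == vpn is false
Combine:
[1.2] NOT true = false
[1] false OR false = false
[2.1] NOT false = true
[2.3] NOT false = true
[2] true OR false OR true = true
[3] true OR true = true
[4.1] NOT true = false
[4.2] NOT false = true
[4] false OR true OR true = true
[5] false OR true OR false = true
[6] false OR true = true
[7.1] NOT true = false
[7] false OR true = true
[8.3] NOT false = true
[8] true OR true OR true = true
[root] false AND true AND true AND true AND true AND true AND true AND true = false
Overall: false → dropped

Dropped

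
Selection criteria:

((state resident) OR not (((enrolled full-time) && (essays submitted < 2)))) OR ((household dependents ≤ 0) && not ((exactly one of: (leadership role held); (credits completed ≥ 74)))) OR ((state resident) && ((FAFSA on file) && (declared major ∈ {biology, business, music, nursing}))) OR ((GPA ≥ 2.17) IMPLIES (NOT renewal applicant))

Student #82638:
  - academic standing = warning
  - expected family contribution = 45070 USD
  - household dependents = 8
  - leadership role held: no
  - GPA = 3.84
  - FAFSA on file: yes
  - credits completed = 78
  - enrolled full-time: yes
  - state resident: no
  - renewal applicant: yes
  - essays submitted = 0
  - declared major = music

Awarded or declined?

Declined

Atomic conditions:
  state resident: no → false
  enrolled full-time: yes → true
  essays submitted < 2: 0 < 2 is true
  household dependents ≤ 0: 8 ≤ 0 is false
  leadership role held: no → false
  credits completed ≥ 74: 78 ≥ 74 is true
  FAFSA on file: yes → true
  declared major ∈ {biology, business, music, nursing}: music is in the set → true
  GPA ≥ 2.17: 3.84 ≥ 2.17 is true
  NOT renewal applicant: yes → false
Combine:
[1.2.1] true AND true = true
[1.2] NOT true = false
[1] false OR false = false
[2.2.1] exactly-one(false, true) = true
[2.2] NOT true = false
[2] false AND false = false
[3.2] true AND true = true
[3] false AND true = false
[4] true → false = false
[root] false OR false OR false OR false = false
Overall: false → declined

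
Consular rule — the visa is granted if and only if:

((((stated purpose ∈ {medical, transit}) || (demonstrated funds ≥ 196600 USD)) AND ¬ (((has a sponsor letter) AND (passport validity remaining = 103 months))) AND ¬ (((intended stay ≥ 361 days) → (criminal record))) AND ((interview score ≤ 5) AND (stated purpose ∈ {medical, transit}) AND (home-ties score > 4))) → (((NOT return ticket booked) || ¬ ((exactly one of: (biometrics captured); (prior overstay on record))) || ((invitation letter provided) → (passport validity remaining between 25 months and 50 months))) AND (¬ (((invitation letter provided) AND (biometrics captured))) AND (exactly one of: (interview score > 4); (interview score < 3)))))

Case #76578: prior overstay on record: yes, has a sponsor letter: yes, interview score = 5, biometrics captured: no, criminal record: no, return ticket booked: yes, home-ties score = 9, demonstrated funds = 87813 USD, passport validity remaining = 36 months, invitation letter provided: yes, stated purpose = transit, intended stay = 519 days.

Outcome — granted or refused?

Granted

Atomic conditions:
  stated purpose ∈ {medical, transit}: transit is in the set → true
  demonstrated funds ≥ 196600 USD: 87813 ≥ 196600 is false
  has a sponsor letter: yes → true
  passport validity remaining = 103 months: 36 == 103 is false
  intended stay ≥ 361 days: 519 ≥ 361 is true
  criminal record: no → false
  interview score ≤ 5: 5 ≤ 5 is true
  home-ties score > 4: 9 > 4 is true
  NOT return ticket booked: yes → false
  biometrics captured: no → false
  prior overstay on record: yes → true
  invitation letter provided: yes → true
  passport validity remaining between 25 months and 50 months: 36 in [25, 50] is true
  interview score > 4: 5 > 4 is true
  interview score < 3: 5 < 3 is false
Combine:
[1.1] true OR false = true
[1.2.1] true AND false = false
[1.2] NOT false = true
[1.3.1] true → false = false
[1.3] NOT false = true
[1.4] true AND true AND true = true
[1] true AND true AND true AND true = true
[2.1.2.1] exactly-one(false, true) = true
[2.1.2] NOT true = false
[2.1.3] true → true = true
[2.1] false OR false OR true = true
[2.2.1.1] true AND false = false
[2.2.1] NOT false = true
[2.2.2] exactly-one(true, false) = true
[2.2] true AND true = true
[2] true AND true = true
[root] true → true = true
Overall: true → granted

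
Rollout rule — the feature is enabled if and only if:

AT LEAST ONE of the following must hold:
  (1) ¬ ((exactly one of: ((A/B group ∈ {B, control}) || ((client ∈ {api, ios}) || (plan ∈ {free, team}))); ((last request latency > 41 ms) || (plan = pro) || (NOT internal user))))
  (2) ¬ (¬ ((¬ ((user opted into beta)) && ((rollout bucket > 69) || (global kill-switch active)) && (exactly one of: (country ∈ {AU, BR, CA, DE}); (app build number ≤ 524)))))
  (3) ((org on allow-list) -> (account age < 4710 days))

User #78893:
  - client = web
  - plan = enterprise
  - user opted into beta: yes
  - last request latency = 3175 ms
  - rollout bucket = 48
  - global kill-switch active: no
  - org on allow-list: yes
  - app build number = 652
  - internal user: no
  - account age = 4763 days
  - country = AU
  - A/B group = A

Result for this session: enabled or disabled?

Atomic conditions:
  A/B group ∈ {B, control}: A is not in the set → false
  client ∈ {api, ios}: web is not in the set → false
  plan ∈ {free, team}: enterprise is not in the set → false
  last request latency > 41 ms: 3175 > 41 is true
  plan = pro: enterprise == pro is false
  NOT internal user: no → true
  user opted into beta: yes → true
  rollout bucket > 69: 48 > 69 is false
  global kill-switch active: no → false
  country ∈ {AU, BR, CA, DE}: AU is in the set → true
  app build number ≤ 524: 652 ≤ 524 is false
  org on allow-list: yes → true
  account age < 4710 days: 4763 < 4710 is false
Combine:
[1.1.1.2] false OR false = false
[1.1.1] false OR false = false
[1.1.2] true OR false OR true = true
[1.1] exactly-one(false, true) = true
[1] NOT true = false
[2.1.1.1] NOT true = false
[2.1.1.2] false OR false = false
[2.1.1.3] exactly-one(true, false) = true
[2.1.1] false AND false AND true = false
[2.1] NOT false = true
[2] NOT true = false
[3] true → false = false
[root] false OR false OR false = false
Overall: false → disabled

Disabled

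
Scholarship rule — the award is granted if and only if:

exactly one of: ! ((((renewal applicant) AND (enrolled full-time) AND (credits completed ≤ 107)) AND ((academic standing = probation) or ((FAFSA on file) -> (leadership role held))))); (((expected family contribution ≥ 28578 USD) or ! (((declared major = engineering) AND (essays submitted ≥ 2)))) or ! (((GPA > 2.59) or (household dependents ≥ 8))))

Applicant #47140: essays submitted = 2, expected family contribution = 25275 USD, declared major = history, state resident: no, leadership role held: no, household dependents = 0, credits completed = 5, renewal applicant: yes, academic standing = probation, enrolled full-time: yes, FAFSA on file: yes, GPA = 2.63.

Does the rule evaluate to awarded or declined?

Atomic conditions:
  renewal applicant: yes → true
  enrolled full-time: yes → true
  credits completed ≤ 107: 5 ≤ 107 is true
  academic standing = probation: probation == probation is true
  FAFSA on file: yes → true
  leadership role held: no → false
  expected family contribution ≥ 28578 USD: 25275 ≥ 28578 is false
  declared major = engineering: history == engineering is false
  essays submitted ≥ 2: 2 ≥ 2 is true
  GPA > 2.59: 2.63 > 2.59 is true
  household dependents ≥ 8: 0 ≥ 8 is false
Combine:
[1.1.1] true AND true AND true = true
[1.1.2.2] true → false = false
[1.1.2] true OR false = true
[1.1] true AND true = true
[1] NOT true = false
[2.1.2.1] false AND true = false
[2.1.2] NOT false = true
[2.1] false OR true = true
[2.2.1] true OR false = true
[2.2] NOT true = false
[2] true OR false = true
[root] exactly-one(false, true) = true
Overall: true → awarded

Awarded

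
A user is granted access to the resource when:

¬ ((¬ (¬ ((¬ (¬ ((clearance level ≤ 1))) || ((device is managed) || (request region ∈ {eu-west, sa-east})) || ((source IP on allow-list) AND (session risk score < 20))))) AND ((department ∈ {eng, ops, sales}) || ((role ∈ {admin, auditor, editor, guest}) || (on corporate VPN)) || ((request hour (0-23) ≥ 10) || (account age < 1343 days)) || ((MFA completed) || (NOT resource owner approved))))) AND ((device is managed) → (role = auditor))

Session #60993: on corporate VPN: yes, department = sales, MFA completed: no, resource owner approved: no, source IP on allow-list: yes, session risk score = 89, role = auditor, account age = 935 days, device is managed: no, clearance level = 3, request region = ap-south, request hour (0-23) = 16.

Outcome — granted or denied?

Granted

Atomic conditions:
  clearance level ≤ 1: 3 ≤ 1 is false
  device is managed: no → false
  request region ∈ {eu-west, sa-east}: ap-south is not in the set → false
  source IP on allow-list: yes → true
  session risk score < 20: 89 < 20 is false
  department ∈ {eng, ops, sales}: sales is in the set → true
  role ∈ {admin, auditor, editor, guest}: auditor is in the set → true
  on corporate VPN: yes → true
  request hour (0-23) ≥ 10: 16 ≥ 10 is true
  account age < 1343 days: 935 < 1343 is true
  MFA completed: no → false
  NOT resource owner approved: no → true
  role = auditor: auditor == auditor is true
Combine:
[1.1.1.1.1.1.1] NOT false = true
[1.1.1.1.1.1] NOT true = false
[1.1.1.1.1.2] false OR false = false
[1.1.1.1.1.3] true AND false = false
[1.1.1.1.1] false OR false OR false = false
[1.1.1.1] NOT false = true
[1.1.1] NOT true = false
[1.1.2.2] true OR true = true
[1.1.2.3] true OR true = true
[1.1.2.4] false OR true = true
[1.1.2] true OR true OR true OR true = true
[1.1] false AND true = false
[1] NOT false = true
[2] false → true (antecedent false ⇒ implication holds) = true
[root] true AND true = true
Overall: true → granted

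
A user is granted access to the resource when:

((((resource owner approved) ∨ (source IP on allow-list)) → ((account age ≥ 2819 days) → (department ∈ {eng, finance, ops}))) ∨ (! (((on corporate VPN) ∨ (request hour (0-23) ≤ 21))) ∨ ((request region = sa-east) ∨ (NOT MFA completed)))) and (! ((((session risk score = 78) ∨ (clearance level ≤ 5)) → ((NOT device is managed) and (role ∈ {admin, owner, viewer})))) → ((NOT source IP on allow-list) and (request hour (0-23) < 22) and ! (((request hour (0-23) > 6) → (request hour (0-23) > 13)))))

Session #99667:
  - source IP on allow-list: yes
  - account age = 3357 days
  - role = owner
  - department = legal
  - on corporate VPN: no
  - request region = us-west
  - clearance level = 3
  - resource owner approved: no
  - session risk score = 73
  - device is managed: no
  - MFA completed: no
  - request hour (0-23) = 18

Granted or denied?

Granted

Atomic conditions:
  resource owner approved: no → false
  source IP on allow-list: yes → true
  account age ≥ 2819 days: 3357 ≥ 2819 is true
  department ∈ {eng, finance, ops}: legal is not in the set → false
  on corporate VPN: no → false
  request hour (0-23) ≤ 21: 18 ≤ 21 is true
  request region = sa-east: us-west == sa-east is false
  NOT MFA completed: no → true
  session risk score = 78: 73 == 78 is false
  clearance level ≤ 5: 3 ≤ 5 is true
  NOT device is managed: no → true
  role ∈ {admin, owner, viewer}: owner is in the set → true
  NOT source IP on allow-list: yes → false
  request hour (0-23) < 22: 18 < 22 is true
  request hour (0-23) > 6: 18 > 6 is true
  request hour (0-23) > 13: 18 > 13 is true
Combine:
[1.1.1] false OR true = true
[1.1.2] true → false = false
[1.1] true → false = false
[1.2.1.1] false OR true = true
[1.2.1] NOT true = false
[1.2.2] false OR true = true
[1.2] false OR true = true
[1] false OR true = true
[2.1.1.1] false OR true = true
[2.1.1.2] true AND true = true
[2.1.1] true → true = true
[2.1] NOT true = false
[2.2.3.1] true → true = true
[2.2.3] NOT true = false
[2.2] false AND true AND false = false
[2] false → false (antecedent false ⇒ implication holds) = true
[root] true AND true = true
Overall: true → granted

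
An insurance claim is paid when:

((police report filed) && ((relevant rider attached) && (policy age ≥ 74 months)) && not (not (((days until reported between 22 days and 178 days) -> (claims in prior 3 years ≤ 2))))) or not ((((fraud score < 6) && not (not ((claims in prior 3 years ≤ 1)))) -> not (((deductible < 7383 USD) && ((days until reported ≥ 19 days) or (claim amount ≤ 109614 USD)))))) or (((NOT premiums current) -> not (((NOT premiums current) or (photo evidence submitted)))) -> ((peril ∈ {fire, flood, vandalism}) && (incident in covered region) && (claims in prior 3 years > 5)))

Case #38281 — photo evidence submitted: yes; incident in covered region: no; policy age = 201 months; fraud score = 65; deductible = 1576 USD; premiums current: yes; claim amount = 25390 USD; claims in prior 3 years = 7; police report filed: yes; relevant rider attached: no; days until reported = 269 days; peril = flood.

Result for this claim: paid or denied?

Atomic conditions:
  police report filed: yes → true
  relevant rider attached: no → false
  policy age ≥ 74 months: 201 ≥ 74 is true
  days until reported between 22 days and 178 days: 269 in [22, 178] is false
  claims in prior 3 years ≤ 2: 7 ≤ 2 is false
  fraud score < 6: 65 < 6 is false
  claims in prior 3 years ≤ 1: 7 ≤ 1 is false
  deductible < 7383 USD: 1576 < 7383 is true
  days until reported ≥ 19 days: 269 ≥ 19 is true
  claim amount ≤ 109614 USD: 25390 ≤ 109614 is true
  NOT premiums current: yes → false
  photo evidence submitted: yes → true
  peril ∈ {fire, flood, vandalism}: flood is in the set → true
  incident in covered region: no → false
  claims in prior 3 years > 5: 7 > 5 is true
Combine:
[1.2] false AND true = false
[1.3.1.1] false → false (antecedent false ⇒ implication holds) = true
[1.3.1] NOT true = false
[1.3] NOT false = true
[1] true AND false AND true = false
[2.1.1.2.1] NOT false = true
[2.1.1.2] NOT true = false
[2.1.1] false AND false = false
[2.1.2.1.2] true OR true = true
[2.1.2.1] true AND true = true
[2.1.2] NOT true = false
[2.1] false → false (antecedent false ⇒ implication holds) = true
[2] NOT true = false
[3.1.2.1] false OR true = true
[3.1.2] NOT true = false
[3.1] false → false (antecedent false ⇒ implication holds) = true
[3.2] true AND false AND true = false
[3] true → false = false
[root] false OR false OR false = false
Overall: false → denied

Denied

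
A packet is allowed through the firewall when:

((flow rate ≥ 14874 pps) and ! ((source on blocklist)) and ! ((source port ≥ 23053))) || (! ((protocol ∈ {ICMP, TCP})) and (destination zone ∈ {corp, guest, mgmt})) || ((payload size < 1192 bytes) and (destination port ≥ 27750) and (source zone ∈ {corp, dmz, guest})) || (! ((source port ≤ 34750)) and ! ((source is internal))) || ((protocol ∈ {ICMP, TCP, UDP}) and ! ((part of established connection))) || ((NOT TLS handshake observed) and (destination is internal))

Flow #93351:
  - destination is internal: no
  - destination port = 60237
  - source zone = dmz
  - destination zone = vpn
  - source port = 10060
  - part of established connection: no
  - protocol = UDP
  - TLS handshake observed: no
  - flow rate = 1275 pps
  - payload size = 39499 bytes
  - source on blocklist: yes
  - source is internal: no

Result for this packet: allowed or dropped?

Allowed

Atomic conditions:
  flow rate ≥ 14874 pps: 1275 ≥ 14874 is false
  source on blocklist: yes → true
  source port ≥ 23053: 10060 ≥ 23053 is false
  protocol ∈ {ICMP, TCP}: UDP is not in the set → false
  destination zone ∈ {corp, guest, mgmt}: vpn is not in the set → false
  payload size < 1192 bytes: 39499 < 1192 is false
  destination port ≥ 27750: 60237 ≥ 27750 is true
  source zone ∈ {corp, dmz, guest}: dmz is in the set → true
  source port ≤ 34750: 10060 ≤ 34750 is true
  source is internal: no → false
  protocol ∈ {ICMP, TCP, UDP}: UDP is in the set → true
  part of established connection: no → false
  NOT TLS handshake observed: no → true
  destination is internal: no → false
Combine:
[1.2] NOT true = false
[1.3] NOT false = true
[1] false AND false AND true = false
[2.1] NOT false = true
[2] true AND false = false
[3] false AND true AND true = false
[4.1] NOT true = false
[4.2] NOT false = true
[4] false AND true = false
[5.2] NOT false = true
[5] true AND true = true
[6] true AND false = false
[root] false OR false OR false OR false OR true OR false = true
Overall: true → allowed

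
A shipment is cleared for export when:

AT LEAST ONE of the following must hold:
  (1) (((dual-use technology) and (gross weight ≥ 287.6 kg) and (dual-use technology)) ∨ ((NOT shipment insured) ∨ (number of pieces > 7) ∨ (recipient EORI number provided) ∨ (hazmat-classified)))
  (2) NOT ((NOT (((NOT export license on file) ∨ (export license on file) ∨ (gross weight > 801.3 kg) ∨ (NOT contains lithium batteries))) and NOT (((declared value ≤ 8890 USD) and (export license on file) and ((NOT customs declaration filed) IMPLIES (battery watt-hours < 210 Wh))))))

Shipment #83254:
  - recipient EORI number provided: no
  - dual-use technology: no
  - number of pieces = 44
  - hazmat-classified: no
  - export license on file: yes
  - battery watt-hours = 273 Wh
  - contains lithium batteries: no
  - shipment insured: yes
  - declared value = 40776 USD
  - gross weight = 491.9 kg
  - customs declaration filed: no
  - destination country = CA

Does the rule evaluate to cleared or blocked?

Cleared

Atomic conditions:
  dual-use technology: no → false
  gross weight ≥ 287.6 kg: 491.9 ≥ 287.6 is true
  NOT shipment insured: yes → false
  number of pieces > 7: 44 > 7 is true
  recipient EORI number provided: no → false
  hazmat-classified: no → false
  NOT export license on file: yes → false
  export license on file: yes → true
  gross weight > 801.3 kg: 491.9 > 801.3 is false
  NOT contains lithium batteries: no → true
  declared value ≤ 8890 USD: 40776 ≤ 8890 is false
  NOT customs declaration filed: no → true
  battery watt-hours < 210 Wh: 273 < 210 is false
Combine:
[1.1] false AND true AND false = false
[1.2] false OR true OR false OR false = true
[1] false OR true = true
[2.1.1.1] false OR true OR false OR true = true
[2.1.1] NOT true = false
[2.1.2.1.3] true → false = false
[2.1.2.1] false AND true AND false = false
[2.1.2] NOT false = true
[2.1] false AND true = false
[2] NOT false = true
[root] true OR true = true
Overall: true → cleared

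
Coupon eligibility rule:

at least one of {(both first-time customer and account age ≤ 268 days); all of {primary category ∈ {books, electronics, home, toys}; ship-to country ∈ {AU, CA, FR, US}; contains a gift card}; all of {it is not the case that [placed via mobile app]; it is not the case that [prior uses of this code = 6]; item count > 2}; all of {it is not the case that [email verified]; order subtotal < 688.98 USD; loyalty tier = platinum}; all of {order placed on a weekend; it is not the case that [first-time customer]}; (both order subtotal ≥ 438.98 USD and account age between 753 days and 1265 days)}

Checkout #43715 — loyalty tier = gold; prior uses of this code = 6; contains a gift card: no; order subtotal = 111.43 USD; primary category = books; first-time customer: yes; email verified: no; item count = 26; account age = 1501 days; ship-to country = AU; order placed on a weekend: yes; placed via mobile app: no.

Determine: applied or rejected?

Rejected

Atomic conditions:
  first-time customer: yes → true
  account age ≤ 268 days: 1501 ≤ 268 is false
  primary category ∈ {books, electronics, home, toys}: books is in the set → true
  ship-to country ∈ {AU, CA, FR, US}: AU is in the set → true
  contains a gift card: no → false
  placed via mobile app: no → false
  prior uses of this code = 6: 6 == 6 is true
  item count > 2: 26 > 2 is true
  email verified: no → false
  order subtotal < 688.98 USD: 111.43 < 688.98 is true
  loyalty tier = platinum: gold == platinum is false
  order placed on a weekend: yes → true
  order subtotal ≥ 438.98 USD: 111.43 ≥ 438.98 is false
  account age between 753 days and 1265 days: 1501 in [753, 1265] is false
Combine:
[1] true AND false = false
[2] true AND true AND false = false
[3.1] NOT false = true
[3.2] NOT true = false
[3] true AND false AND true = false
[4.1] NOT false = true
[4] true AND true AND false = false
[5.2] NOT true = false
[5] true AND false = false
[6] false AND false = false
[root] false OR false OR false OR false OR false OR false = false
Overall: false → rejected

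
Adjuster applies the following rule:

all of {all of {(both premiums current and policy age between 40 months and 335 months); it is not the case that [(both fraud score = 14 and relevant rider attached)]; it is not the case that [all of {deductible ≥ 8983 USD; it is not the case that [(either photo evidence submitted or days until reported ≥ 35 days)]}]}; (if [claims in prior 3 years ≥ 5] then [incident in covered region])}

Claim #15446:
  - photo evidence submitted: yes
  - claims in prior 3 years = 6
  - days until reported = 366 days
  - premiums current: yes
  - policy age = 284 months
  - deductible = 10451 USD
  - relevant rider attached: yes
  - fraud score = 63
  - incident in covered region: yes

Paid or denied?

Paid

Atomic conditions:
  premiums current: yes → true
  policy age between 40 months and 335 months: 284 in [40, 335] is true
  fraud score = 14: 63 == 14 is false
  relevant rider attached: yes → true
  deductible ≥ 8983 USD: 10451 ≥ 8983 is true
  photo evidence submitted: yes → true
  days until reported ≥ 35 days: 366 ≥ 35 is true
  claims in prior 3 years ≥ 5: 6 ≥ 5 is true
  incident in covered region: yes → true
Combine:
[1.1] true AND true = true
[1.2.1] false AND true = false
[1.2] NOT false = true
[1.3.1.2.1] true OR true = true
[1.3.1.2] NOT true = false
[1.3.1] true AND false = false
[1.3] NOT false = true
[1] true AND true AND true = true
[2] true → true = true
[root] true AND true = true
Overall: true → paid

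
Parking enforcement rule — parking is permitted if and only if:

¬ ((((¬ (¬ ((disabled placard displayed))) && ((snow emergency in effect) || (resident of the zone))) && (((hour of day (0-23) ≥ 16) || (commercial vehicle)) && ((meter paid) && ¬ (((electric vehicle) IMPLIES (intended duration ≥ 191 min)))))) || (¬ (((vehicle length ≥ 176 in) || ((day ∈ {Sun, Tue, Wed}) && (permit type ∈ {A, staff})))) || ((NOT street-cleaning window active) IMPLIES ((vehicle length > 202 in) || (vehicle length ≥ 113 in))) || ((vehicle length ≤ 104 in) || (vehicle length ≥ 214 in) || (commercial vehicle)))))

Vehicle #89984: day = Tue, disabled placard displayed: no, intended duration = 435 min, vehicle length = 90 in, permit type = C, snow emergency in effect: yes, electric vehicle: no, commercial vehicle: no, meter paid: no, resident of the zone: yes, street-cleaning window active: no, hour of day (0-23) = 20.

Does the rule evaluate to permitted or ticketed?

Ticketed

Atomic conditions:
  disabled placard displayed: no → false
  snow emergency in effect: yes → true
  resident of the zone: yes → true
  hour of day (0-23) ≥ 16: 20 ≥ 16 is true
  commercial vehicle: no → false
  meter paid: no → false
  electric vehicle: no → false
  intended duration ≥ 191 min: 435 ≥ 191 is true
  vehicle length ≥ 176 in: 90 ≥ 176 is false
  day ∈ {Sun, Tue, Wed}: Tue is in the set → true
  permit type ∈ {A, staff}: C is not in the set → false
  NOT street-cleaning window active: no → true
  vehicle length > 202 in: 90 > 202 is false
  vehicle length ≥ 113 in: 90 ≥ 113 is false
  vehicle length ≤ 104 in: 90 ≤ 104 is true
  vehicle length ≥ 214 in: 90 ≥ 214 is false
Combine:
[1.1.1.1.1] NOT false = true
[1.1.1.1] NOT true = false
[1.1.1.2] true OR true = true
[1.1.1] false AND true = false
[1.1.2.1] true OR false = true
[1.1.2.2.2.1] false → true (antecedent false ⇒ implication holds) = true
[1.1.2.2.2] NOT true = false
[1.1.2.2] false AND false = false
[1.1.2] true AND false = false
[1.1] false AND false = false
[1.2.1.1.2] true AND false = false
[1.2.1.1] false OR false = false
[1.2.1] NOT false = true
[1.2.2.2] false OR false = false
[1.2.2] true → false = false
[1.2.3] true OR false OR false = true
[1.2] true OR false OR true = true
[1] false OR true = true
[root] NOT true = false
Overall: false → ticketed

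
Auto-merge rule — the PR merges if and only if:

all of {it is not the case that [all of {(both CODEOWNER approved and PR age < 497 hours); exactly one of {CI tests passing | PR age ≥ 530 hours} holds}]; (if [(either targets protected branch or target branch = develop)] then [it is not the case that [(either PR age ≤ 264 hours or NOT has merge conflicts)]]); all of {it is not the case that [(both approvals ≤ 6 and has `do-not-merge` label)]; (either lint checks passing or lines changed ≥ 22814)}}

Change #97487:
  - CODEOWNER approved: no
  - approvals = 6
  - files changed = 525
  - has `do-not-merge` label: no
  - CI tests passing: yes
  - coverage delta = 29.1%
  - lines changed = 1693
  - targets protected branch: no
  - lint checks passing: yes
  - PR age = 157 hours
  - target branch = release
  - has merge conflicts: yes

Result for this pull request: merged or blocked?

Atomic conditions:
  CODEOWNER approved: no → false
  PR age < 497 hours: 157 < 497 is true
  CI tests passing: yes → true
  PR age ≥ 530 hours: 157 ≥ 530 is false
  targets protected branch: no → false
  target branch = develop: release == develop is false
  PR age ≤ 264 hours: 157 ≤ 264 is true
  NOT has merge conflicts: yes → false
  approvals ≤ 6: 6 ≤ 6 is true
  has `do-not-merge` label: no → false
  lint checks passing: yes → true
  lines changed ≥ 22814: 1693 ≥ 22814 is false
Combine:
[1.1.1] false AND true = false
[1.1.2] exactly-one(true, false) = true
[1.1] false AND true = false
[1] NOT false = true
[2.1] false OR false = false
[2.2.1] true OR false = true
[2.2] NOT true = false
[2] false → false (antecedent false ⇒ implication holds) = true
[3.1.1] true AND false = false
[3.1] NOT false = true
[3.2] true OR false = true
[3] true AND true = true
[root] true AND true AND true = true
Overall: true → merged

Merged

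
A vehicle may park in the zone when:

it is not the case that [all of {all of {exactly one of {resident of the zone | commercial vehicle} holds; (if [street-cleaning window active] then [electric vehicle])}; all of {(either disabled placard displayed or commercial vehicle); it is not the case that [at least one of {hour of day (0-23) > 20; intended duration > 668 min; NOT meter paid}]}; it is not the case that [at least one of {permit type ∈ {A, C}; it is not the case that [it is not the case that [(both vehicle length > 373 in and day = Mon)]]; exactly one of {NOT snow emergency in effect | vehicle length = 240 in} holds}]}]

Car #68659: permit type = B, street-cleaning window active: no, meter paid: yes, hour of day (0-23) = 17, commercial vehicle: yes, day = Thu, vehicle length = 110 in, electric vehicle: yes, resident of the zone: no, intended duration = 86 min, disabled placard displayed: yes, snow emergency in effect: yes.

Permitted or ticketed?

Atomic conditions:
  resident of the zone: no → false
  commercial vehicle: yes → true
  street-cleaning window active: no → false
  electric vehicle: yes → true
  disabled placard displayed: yes → true
  hour of day (0-23) > 20: 17 > 20 is false
  intended duration > 668 min: 86 > 668 is false
  NOT meter paid: yes → false
  permit type ∈ {A, C}: B is not in the set → false
  vehicle length > 373 in: 110 > 373 is false
  day = Mon: Thu == Mon is false
  NOT snow emergency in effect: yes → false
  vehicle length = 240 in: 110 == 240 is false
Combine:
[1.1.1] exactly-one(false, true) = true
[1.1.2] false → true (antecedent false ⇒ implication holds) = true
[1.1] true AND true = true
[1.2.1] true OR true = true
[1.2.2.1] false OR false OR false = false
[1.2.2] NOT false = true
[1.2] true AND true = true
[1.3.1.2.1.1] false AND false = false
[1.3.1.2.1] NOT false = true
[1.3.1.2] NOT true = false
[1.3.1.3] exactly-one(false, false) = false
[1.3.1] false OR false OR false = false
[1.3] NOT false = true
[1] true AND true AND true = true
[root] NOT true = false
Overall: false → ticketed

Ticketed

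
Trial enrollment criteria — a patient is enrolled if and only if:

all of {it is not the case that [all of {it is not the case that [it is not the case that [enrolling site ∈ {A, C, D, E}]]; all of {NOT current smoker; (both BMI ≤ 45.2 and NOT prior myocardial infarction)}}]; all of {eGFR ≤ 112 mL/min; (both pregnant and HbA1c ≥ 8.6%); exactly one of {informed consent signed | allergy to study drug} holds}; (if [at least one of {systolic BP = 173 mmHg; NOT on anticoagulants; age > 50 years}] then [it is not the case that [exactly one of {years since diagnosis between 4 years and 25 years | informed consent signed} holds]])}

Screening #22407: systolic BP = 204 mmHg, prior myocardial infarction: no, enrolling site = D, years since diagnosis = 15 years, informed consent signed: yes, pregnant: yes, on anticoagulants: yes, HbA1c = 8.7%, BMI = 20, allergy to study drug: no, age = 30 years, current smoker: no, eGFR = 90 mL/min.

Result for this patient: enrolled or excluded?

Atomic conditions:
  enrolling site ∈ {A, C, D, E}: D is in the set → true
  NOT current smoker: no → true
  BMI ≤ 45.2: 20 ≤ 45.2 is true
  NOT prior myocardial infarction: no → true
  eGFR ≤ 112 mL/min: 90 ≤ 112 is true
  pregnant: yes → true
  HbA1c ≥ 8.6%: 8.7 ≥ 8.6 is true
  informed consent signed: yes → true
  allergy to study drug: no → false
  systolic BP = 173 mmHg: 204 == 173 is false
  NOT on anticoagulants: yes → false
  age > 50 years: 30 > 50 is false
  years since diagnosis between 4 years and 25 years: 15 in [4, 25] is true
Combine:
[1.1.1.1] NOT true = false
[1.1.1] NOT false = true
[1.1.2.2] true AND true = true
[1.1.2] true AND true = true
[1.1] true AND true = true
[1] NOT true = false
[2.2] true AND true = true
[2.3] exactly-one(true, false) = true
[2] true AND true AND true = true
[3.1] false OR false OR false = false
[3.2.1] exactly-one(true, true) = false
[3.2] NOT false = true
[3] false → true (antecedent false ⇒ implication holds) = true
[root] false AND true AND true = false
Overall: false → excluded

Excluded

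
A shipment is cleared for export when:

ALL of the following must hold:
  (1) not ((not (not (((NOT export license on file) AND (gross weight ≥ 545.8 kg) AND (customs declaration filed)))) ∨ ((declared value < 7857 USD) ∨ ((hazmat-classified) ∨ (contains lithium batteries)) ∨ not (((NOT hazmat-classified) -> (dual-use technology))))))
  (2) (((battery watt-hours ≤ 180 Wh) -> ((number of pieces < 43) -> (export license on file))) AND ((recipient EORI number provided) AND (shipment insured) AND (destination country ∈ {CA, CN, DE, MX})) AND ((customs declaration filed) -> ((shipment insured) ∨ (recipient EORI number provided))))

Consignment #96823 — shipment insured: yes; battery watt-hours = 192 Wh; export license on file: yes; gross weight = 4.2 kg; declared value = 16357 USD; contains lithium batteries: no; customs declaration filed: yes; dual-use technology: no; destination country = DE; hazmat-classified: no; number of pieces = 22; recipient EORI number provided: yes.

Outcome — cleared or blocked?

Atomic conditions:
  NOT export license on file: yes → false
  gross weight ≥ 545.8 kg: 4.2 ≥ 545.8 is false
  customs declaration filed: yes → true
  declared value < 7857 USD: 16357 < 7857 is false
  hazmat-classified: no → false
  contains lithium batteries: no → false
  NOT hazmat-classified: no → true
  dual-use technology: no → false
  battery watt-hours ≤ 180 Wh: 192 ≤ 180 is false
  number of pieces < 43: 22 < 43 is true
  export license on file: yes → true
  recipient EORI number provided: yes → true
  shipment insured: yes → true
  destination country ∈ {CA, CN, DE, MX}: DE is in the set → true
Combine:
[1.1.1.1.1] false AND false AND true = false
[1.1.1.1] NOT false = true
[1.1.1] NOT true = false
[1.1.2.2] false OR false = false
[1.1.2.3.1] true → false = false
[1.1.2.3] NOT false = true
[1.1.2] false OR false OR true = true
[1.1] false OR true = true
[1] NOT true = false
[2.1.2] true → true = true
[2.1] false → true (antecedent false ⇒ implication holds) = true
[2.2] true AND true AND true = true
[2.3.2] true OR true = true
[2.3] true → true = true
[2] true AND true AND true = true
[root] false AND true = false
Overall: false → blocked

Blocked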